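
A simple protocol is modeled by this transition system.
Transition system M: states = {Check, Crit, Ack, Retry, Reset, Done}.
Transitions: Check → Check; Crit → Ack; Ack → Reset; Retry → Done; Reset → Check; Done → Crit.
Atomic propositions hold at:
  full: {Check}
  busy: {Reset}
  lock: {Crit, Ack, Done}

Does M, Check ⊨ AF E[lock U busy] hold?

No

E[lock U busy]: least fixpoint, start Z0 = Sat(busy) = {Reset}, add states in Sat(lock) with some successor in Z. Z1 = {Ack, Reset}; Z2 = {Crit, Ack, Reset}; Z3 = {Crit, Ack, Reset, Done}; fixed.
Sat(E[lock U busy]) = {Crit, Ack, Reset, Done}
AF E[lock U busy]: least fixpoint, start Z0 = {Crit, Ack, Reset, Done}, add states with every successor in Z. Z1 = {Crit, Ack, Retry, Reset, Done}; fixed.
Sat(AF E[lock U busy]) = {Crit, Ack, Retry, Reset, Done}
Check ∉ Sat(AF E[lock U busy]) = {Crit, Ack, Retry, Reset, Done}, so the formula does not hold at Check.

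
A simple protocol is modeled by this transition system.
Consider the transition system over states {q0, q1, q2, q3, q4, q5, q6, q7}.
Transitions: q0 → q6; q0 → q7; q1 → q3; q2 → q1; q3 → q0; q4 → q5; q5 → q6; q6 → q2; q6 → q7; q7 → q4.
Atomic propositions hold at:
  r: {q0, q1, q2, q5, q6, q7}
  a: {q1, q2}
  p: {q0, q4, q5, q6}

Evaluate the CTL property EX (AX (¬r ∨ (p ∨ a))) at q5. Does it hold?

Sat(¬r) = {q3, q4}
Sat(p ∨ a) = {q0, q1, q2, q4, q5, q6}
Sat(¬r ∨ (p ∨ a)) = {q0, q1, q2, q3, q4, q5, q6}
Sat(AX (¬r ∨ (p ∨ a))) = {s : every successor in {q0, q1, q2, q3, q4, q5, q6}} = {q1, q2, q3, q4, q5, q7}
Sat(EX (AX (¬r ∨ (p ∨ a)))) = {s : some successor in {q1, q2, q3, q4, q5, q7}} = {q0, q1, q2, q4, q6, q7}
q5 ∉ Sat(EX (AX (¬r ∨ (p ∨ a)))) = {q0, q1, q2, q4, q6, q7}, so the formula does not hold at q5.

No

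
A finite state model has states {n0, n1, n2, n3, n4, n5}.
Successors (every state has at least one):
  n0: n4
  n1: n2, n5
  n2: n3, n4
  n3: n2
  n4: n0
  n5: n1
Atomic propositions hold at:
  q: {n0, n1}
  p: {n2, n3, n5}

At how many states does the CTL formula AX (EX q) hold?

1

Sat(EX q) = {s : some successor in {n0, n1}} = {n4, n5}
Sat(AX (EX q)) = {s : every successor in {n4, n5}} = {n0}
|Sat(AX (EX q))| = |{n0}| = 1.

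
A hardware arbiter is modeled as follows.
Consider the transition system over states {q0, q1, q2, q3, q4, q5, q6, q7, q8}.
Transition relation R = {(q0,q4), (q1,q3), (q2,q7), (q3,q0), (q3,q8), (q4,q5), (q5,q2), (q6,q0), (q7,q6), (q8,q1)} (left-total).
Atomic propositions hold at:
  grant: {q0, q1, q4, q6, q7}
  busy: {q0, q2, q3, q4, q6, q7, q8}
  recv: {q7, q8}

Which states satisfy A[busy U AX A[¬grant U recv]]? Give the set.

Sat(¬grant) = {q2, q3, q5, q8}
A[¬grant U recv]: least fixpoint, start Z0 = Sat(recv) = {q7, q8}, add states in Sat(¬grant) with every successor in Z. Z1 = {q2, q7, q8}; Z2 = {q2, q5, q7, q8}; fixed.
Sat(A[¬grant U recv]) = {q2, q5, q7, q8}
Sat(AX A[¬grant U recv]) = {s : every successor in {q2, q5, q7, q8}} = {q2, q4, q5}
A[busy U AX A[¬grant U recv]]: least fixpoint, start Z0 = Sat(AX A[¬grant U recv]) = {q2, q4, q5}, add states in Sat(busy) with every successor in Z. Z1 = {q0, q2, q4, q5}; Z2 = {q0, q2, q4, q5, q6}; Z3 = {q0, q2, q4, q5, q6, q7}; fixed.
Sat(A[busy U AX A[¬grant U recv]]) = {q0, q2, q4, q5, q6, q7}

{q0, q2, q4, q5, q6, q7}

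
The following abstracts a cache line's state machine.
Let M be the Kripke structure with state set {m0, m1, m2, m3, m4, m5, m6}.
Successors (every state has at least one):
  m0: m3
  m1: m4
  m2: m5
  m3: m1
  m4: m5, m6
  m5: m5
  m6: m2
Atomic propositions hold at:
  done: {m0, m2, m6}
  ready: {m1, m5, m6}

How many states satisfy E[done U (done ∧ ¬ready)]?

Sat(¬ready) = {m0, m2, m3, m4}
Sat(done ∧ ¬ready) = {m0, m2}
E[done U (done ∧ ¬ready)]: least fixpoint, start Z0 = Sat((done ∧ ¬ready)) = {m0, m2}, add states in Sat(done) with some successor in Z. Z1 = {m0, m2, m6}; fixed.
Sat(E[done U (done ∧ ¬ready)]) = {m0, m2, m6}
|Sat(E[done U (done ∧ ¬ready)])| = |{m0, m2, m6}| = 3.

3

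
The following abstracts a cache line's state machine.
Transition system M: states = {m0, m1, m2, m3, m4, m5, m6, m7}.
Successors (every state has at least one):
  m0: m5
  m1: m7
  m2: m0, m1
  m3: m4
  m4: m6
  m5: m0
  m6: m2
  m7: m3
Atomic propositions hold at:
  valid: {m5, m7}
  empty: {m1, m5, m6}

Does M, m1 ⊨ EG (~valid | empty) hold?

No

Sat(~valid) = {m0, m1, m2, m3, m4, m6}
Sat(~valid | empty) = {m0, m1, m2, m3, m4, m5, m6}
EG (~valid | empty): greatest fixpoint, start Z0 = {m0, m1, m2, m3, m4, m5, m6}, keep only states in Sat with some successor in Z. Z1 = {m0, m2, m3, m4, m5, m6}; fixed.
Sat(EG (~valid | empty)) = {m0, m2, m3, m4, m5, m6}
m1 ∉ Sat(EG (~valid | empty)) = {m0, m2, m3, m4, m5, m6}, so the formula does not hold at m1.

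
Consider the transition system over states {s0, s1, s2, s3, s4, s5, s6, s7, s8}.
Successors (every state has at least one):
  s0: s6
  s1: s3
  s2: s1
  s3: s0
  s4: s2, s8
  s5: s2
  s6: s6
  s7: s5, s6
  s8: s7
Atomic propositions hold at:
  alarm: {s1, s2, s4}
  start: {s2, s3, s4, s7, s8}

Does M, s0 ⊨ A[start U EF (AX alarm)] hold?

Sat(AX alarm) = {s : every successor in {s1, s2, s4}} = {s2, s5}
EF (AX alarm): least fixpoint, start Z0 = {s2, s5}, add states with some successor in Z. Z1 = {s2, s4, s5, s7}; Z2 = {s2, s4, s5, s7, s8}; fixed.
Sat(EF (AX alarm)) = {s2, s4, s5, s7, s8}
A[start U EF (AX alarm)]: least fixpoint, start Z0 = Sat(EF (AX alarm)) = {s2, s4, s5, s7, s8}, add states in Sat(start) with every successor in Z. Already a fixed point.
Sat(A[start U EF (AX alarm)]) = {s2, s4, s5, s7, s8}
s0 ∉ Sat(A[start U EF (AX alarm)]) = {s2, s4, s5, s7, s8}, so the formula does not hold at s0.

No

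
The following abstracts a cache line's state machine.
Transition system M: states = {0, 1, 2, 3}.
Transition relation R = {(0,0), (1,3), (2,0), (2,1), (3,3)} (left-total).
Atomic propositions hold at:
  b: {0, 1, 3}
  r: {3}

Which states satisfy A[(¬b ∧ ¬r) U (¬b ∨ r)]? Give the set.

Sat(¬b) = {2}
Sat(¬r) = {0, 1, 2}
Sat(¬b ∧ ¬r) = {2}
Sat(¬b ∨ r) = {2, 3}
A[(¬b ∧ ¬r) U (¬b ∨ r)]: least fixpoint, start Z0 = Sat((¬b ∨ r)) = {2, 3}, add states in Sat(¬b ∧ ¬r) with every successor in Z. Already a fixed point.
Sat(A[(¬b ∧ ¬r) U (¬b ∨ r)]) = {2, 3}

{2, 3}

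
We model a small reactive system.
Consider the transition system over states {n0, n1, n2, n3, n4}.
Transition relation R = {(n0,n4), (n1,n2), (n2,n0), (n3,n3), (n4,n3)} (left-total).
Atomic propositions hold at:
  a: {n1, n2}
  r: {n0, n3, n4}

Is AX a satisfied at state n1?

Sat(AX a) = {s : every successor in {n1, n2}} = {n1}
n1 ∈ Sat(AX a) = {n1}, so the formula holds at n1.

Yes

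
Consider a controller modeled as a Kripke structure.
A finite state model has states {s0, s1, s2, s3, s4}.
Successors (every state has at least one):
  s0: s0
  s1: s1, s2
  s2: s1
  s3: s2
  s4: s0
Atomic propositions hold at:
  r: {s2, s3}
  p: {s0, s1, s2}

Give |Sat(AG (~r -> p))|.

4

Sat(~r) = {s0, s1, s4}
Sat(~r -> p) = {s0, s1, s2, s3}
AG (~r -> p): greatest fixpoint, start Z0 = {s0, s1, s2, s3}, keep only states in Sat with every successor in Z. Already a fixed point.
Sat(AG (~r -> p)) = {s0, s1, s2, s3}
|Sat(AG (~r -> p))| = |{s0, s1, s2, s3}| = 4.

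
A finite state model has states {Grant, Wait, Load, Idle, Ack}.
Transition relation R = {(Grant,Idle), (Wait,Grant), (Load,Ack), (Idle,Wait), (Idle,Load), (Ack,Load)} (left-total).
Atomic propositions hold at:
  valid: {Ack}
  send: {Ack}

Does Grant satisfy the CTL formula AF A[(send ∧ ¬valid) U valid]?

Sat(¬valid) = {Grant, Wait, Load, Idle}
Sat(send ∧ ¬valid) = ∅
A[(send ∧ ¬valid) U valid]: least fixpoint, start Z0 = Sat(valid) = {Ack}, add states in Sat(send ∧ ¬valid) with every successor in Z. Already a fixed point.
Sat(A[(send ∧ ¬valid) U valid]) = {Ack}
AF A[(send ∧ ¬valid) U valid]: least fixpoint, start Z0 = {Ack}, add states with every successor in Z. Z1 = {Load, Ack}; fixed.
Sat(AF A[(send ∧ ¬valid) U valid]) = {Load, Ack}
Grant ∉ Sat(AF A[(send ∧ ¬valid) U valid]) = {Load, Ack}, so the formula does not hold at Grant.

No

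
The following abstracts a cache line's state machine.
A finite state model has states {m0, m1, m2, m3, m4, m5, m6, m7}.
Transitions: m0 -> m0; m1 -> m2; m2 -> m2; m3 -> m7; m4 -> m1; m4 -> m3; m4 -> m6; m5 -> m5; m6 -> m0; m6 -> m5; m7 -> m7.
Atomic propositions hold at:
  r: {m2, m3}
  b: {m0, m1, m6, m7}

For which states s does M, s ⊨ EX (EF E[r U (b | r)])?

Sat(b | r) = {m0, m1, m2, m3, m6, m7}
E[r U (b | r)]: least fixpoint, start Z0 = Sat((b | r)) = {m0, m1, m2, m3, m6, m7}, add states in Sat(r) with some successor in Z. Already a fixed point.
Sat(E[r U (b | r)]) = {m0, m1, m2, m3, m6, m7}
EF E[r U (b | r)]: least fixpoint, start Z0 = {m0, m1, m2, m3, m6, m7}, add states with some successor in Z. Z1 = {m0, m1, m2, m3, m4, m6, m7}; fixed.
Sat(EF E[r U (b | r)]) = {m0, m1, m2, m3, m4, m6, m7}
Sat(EX (EF E[r U (b | r)])) = {s : some successor in {m0, m1, m2, m3, m4, m6, m7}} = {m0, m1, m2, m3, m4, m6, m7}

{m0, m1, m2, m3, m4, m6, m7}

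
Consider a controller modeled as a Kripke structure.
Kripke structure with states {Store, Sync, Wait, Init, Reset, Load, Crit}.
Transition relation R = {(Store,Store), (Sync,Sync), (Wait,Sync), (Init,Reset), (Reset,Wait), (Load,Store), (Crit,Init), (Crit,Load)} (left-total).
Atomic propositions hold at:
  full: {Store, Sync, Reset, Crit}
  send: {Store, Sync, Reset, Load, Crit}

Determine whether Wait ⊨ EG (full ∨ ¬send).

Yes

Sat(¬send) = {Wait, Init}
Sat(full ∨ ¬send) = {Store, Sync, Wait, Init, Reset, Crit}
EG (full ∨ ¬send): greatest fixpoint, start Z0 = {Store, Sync, Wait, Init, Reset, Crit}, keep only states in Sat with some successor in Z. Already a fixed point.
Sat(EG (full ∨ ¬send)) = {Store, Sync, Wait, Init, Reset, Crit}
Wait ∈ Sat(EG (full ∨ ¬send)) = {Store, Sync, Wait, Init, Reset, Crit}, so the formula holds at Wait.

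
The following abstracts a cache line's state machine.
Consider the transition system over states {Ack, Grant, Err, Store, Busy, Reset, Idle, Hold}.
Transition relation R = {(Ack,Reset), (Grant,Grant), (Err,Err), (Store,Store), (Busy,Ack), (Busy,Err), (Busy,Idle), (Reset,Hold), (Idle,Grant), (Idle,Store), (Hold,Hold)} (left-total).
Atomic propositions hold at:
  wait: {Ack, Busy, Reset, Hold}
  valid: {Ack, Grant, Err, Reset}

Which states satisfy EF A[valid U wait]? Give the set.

{Ack, Busy, Reset, Hold}

A[valid U wait]: least fixpoint, start Z0 = Sat(wait) = {Ack, Busy, Reset, Hold}, add states in Sat(valid) with every successor in Z. Already a fixed point.
Sat(A[valid U wait]) = {Ack, Busy, Reset, Hold}
EF A[valid U wait]: least fixpoint, start Z0 = {Ack, Busy, Reset, Hold}, add states with some successor in Z. Already a fixed point.
Sat(EF A[valid U wait]) = {Ack, Busy, Reset, Hold}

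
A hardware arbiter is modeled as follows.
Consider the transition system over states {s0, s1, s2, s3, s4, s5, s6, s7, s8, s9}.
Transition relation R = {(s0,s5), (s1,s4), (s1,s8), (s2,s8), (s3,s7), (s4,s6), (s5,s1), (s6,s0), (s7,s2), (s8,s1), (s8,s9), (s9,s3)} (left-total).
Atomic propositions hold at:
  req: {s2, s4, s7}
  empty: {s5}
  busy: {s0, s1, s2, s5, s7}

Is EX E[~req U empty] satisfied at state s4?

Yes

Sat(~req) = {s0, s1, s3, s5, s6, s8, s9}
E[~req U empty]: least fixpoint, start Z0 = Sat(empty) = {s5}, add states in Sat(~req) with some successor in Z. Z1 = {s0, s5}; Z2 = {s0, s5, s6}; fixed.
Sat(E[~req U empty]) = {s0, s5, s6}
Sat(EX E[~req U empty]) = {s : some successor in {s0, s5, s6}} = {s0, s4, s6}
s4 ∈ Sat(EX E[~req U empty]) = {s0, s4, s6}, so the formula holds at s4.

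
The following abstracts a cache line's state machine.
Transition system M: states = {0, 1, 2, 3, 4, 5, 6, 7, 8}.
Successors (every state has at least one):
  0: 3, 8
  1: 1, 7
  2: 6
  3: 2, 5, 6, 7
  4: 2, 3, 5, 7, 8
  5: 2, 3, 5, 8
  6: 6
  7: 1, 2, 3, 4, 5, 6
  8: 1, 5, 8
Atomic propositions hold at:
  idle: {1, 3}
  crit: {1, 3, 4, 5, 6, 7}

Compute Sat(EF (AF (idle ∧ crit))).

{0, 1, 3, 4, 5, 7, 8}

Sat(idle ∧ crit) = {1, 3}
AF (idle ∧ crit): least fixpoint, start Z0 = {1, 3}, add states with every successor in Z. Already a fixed point.
Sat(AF (idle ∧ crit)) = {1, 3}
EF (AF (idle ∧ crit)): least fixpoint, start Z0 = {1, 3}, add states with some successor in Z. Z1 = {0, 1, 3, 4, 5, 7, 8}; fixed.
Sat(EF (AF (idle ∧ crit))) = {0, 1, 3, 4, 5, 7, 8}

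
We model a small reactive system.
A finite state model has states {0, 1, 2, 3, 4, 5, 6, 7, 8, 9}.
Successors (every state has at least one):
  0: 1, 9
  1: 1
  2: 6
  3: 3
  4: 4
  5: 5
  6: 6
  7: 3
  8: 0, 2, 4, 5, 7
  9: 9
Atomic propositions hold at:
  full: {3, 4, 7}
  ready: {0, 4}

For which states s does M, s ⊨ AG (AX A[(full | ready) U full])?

Sat(full | ready) = {0, 3, 4, 7}
A[(full | ready) U full]: least fixpoint, start Z0 = Sat(full) = {3, 4, 7}, add states in Sat(full | ready) with every successor in Z. Already a fixed point.
Sat(A[(full | ready) U full]) = {3, 4, 7}
Sat(AX A[(full | ready) U full]) = {s : every successor in {3, 4, 7}} = {3, 4, 7}
AG (AX A[(full | ready) U full]): greatest fixpoint, start Z0 = {3, 4, 7}, keep only states in Sat with every successor in Z. Already a fixed point.
Sat(AG (AX A[(full | ready) U full])) = {3, 4, 7}

{3, 4, 7}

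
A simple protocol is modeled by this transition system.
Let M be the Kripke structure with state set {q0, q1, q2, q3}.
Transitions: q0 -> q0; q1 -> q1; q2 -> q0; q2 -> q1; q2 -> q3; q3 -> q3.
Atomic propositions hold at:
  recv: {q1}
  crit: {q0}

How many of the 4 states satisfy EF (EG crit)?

EG crit: greatest fixpoint, start Z0 = {q0}, keep only states in Sat with some successor in Z. Already a fixed point.
Sat(EG crit) = {q0}
EF (EG crit): least fixpoint, start Z0 = {q0}, add states with some successor in Z. Z1 = {q0, q2}; fixed.
Sat(EF (EG crit)) = {q0, q2}
|Sat(EF (EG crit))| = |{q0, q2}| = 2.

2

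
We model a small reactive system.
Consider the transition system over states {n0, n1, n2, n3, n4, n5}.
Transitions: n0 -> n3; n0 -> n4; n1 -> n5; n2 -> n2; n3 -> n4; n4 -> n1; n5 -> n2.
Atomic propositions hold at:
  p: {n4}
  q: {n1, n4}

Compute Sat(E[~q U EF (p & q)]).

Sat(~q) = {n0, n2, n3, n5}
Sat(p & q) = {n4}
EF (p & q): least fixpoint, start Z0 = {n4}, add states with some successor in Z. Z1 = {n0, n3, n4}; fixed.
Sat(EF (p & q)) = {n0, n3, n4}
E[~q U EF (p & q)]: least fixpoint, start Z0 = Sat(EF (p & q)) = {n0, n3, n4}, add states in Sat(~q) with some successor in Z. Already a fixed point.
Sat(E[~q U EF (p & q)]) = {n0, n3, n4}

{n0, n3, n4}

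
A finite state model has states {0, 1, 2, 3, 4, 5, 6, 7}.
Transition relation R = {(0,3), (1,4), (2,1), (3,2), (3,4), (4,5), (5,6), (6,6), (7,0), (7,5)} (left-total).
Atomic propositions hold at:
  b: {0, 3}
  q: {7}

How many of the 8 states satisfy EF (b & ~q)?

Sat(~q) = {0, 1, 2, 3, 4, 5, 6}
Sat(b & ~q) = {0, 3}
EF (b & ~q): least fixpoint, start Z0 = {0, 3}, add states with some successor in Z. Z1 = {0, 3, 7}; fixed.
Sat(EF (b & ~q)) = {0, 3, 7}
|Sat(EF (b & ~q))| = |{0, 3, 7}| = 3.

3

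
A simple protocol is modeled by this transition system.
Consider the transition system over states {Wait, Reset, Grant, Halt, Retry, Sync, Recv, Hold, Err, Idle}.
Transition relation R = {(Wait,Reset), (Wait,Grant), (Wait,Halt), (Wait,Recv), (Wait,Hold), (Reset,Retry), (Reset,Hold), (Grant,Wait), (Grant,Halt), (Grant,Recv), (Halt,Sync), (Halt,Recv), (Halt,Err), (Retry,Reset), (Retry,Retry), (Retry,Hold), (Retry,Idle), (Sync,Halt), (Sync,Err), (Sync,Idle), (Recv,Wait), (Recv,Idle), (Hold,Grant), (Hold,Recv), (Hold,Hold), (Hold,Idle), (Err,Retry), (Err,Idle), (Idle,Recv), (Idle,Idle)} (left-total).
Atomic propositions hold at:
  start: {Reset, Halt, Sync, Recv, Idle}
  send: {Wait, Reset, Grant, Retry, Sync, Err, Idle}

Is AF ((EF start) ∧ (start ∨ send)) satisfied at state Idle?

Yes

EF start: least fixpoint, start Z0 = {Reset, Halt, Sync, Recv, Idle}, add states with some successor in Z. Z1 = {Wait, Reset, Grant, Halt, Retry, Sync, Recv, Hold, Err, Idle}; fixed.
Sat(EF start) = {Wait, Reset, Grant, Halt, Retry, Sync, Recv, Hold, Err, Idle}
Sat(start ∨ send) = {Wait, Reset, Grant, Halt, Retry, Sync, Recv, Err, Idle}
Sat((EF start) ∧ (start ∨ send)) = {Wait, Reset, Grant, Halt, Retry, Sync, Recv, Err, Idle}
AF ((EF start) ∧ (start ∨ send)): least fixpoint, start Z0 = {Wait, Reset, Grant, Halt, Retry, Sync, Recv, Err, Idle}, add states with every successor in Z. Already a fixed point.
Sat(AF ((EF start) ∧ (start ∨ send))) = {Wait, Reset, Grant, Halt, Retry, Sync, Recv, Err, Idle}
Idle ∈ Sat(AF ((EF start) ∧ (start ∨ send))) = {Wait, Reset, Grant, Halt, Retry, Sync, Recv, Err, Idle}, so the formula holds at Idle.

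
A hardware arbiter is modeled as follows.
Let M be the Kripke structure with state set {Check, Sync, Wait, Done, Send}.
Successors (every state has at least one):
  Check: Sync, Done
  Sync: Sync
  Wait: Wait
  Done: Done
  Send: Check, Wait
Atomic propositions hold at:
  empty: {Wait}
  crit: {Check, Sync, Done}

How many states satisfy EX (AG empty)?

AG empty: greatest fixpoint, start Z0 = {Wait}, keep only states in Sat with every successor in Z. Already a fixed point.
Sat(AG empty) = {Wait}
Sat(EX (AG empty)) = {s : some successor in {Wait}} = {Wait, Send}
|Sat(EX (AG empty))| = |{Wait, Send}| = 2.

2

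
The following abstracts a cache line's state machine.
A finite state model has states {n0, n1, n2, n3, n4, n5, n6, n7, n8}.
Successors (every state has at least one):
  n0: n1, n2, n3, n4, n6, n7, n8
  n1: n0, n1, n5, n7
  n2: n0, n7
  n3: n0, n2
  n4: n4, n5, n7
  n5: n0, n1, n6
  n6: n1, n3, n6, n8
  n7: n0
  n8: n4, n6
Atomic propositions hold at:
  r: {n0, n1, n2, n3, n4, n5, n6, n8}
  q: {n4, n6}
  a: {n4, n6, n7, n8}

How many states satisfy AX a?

Sat(AX a) = {s : every successor in {n4, n6, n7, n8}} = {n8}
|Sat(AX a)| = |{n8}| = 1.

1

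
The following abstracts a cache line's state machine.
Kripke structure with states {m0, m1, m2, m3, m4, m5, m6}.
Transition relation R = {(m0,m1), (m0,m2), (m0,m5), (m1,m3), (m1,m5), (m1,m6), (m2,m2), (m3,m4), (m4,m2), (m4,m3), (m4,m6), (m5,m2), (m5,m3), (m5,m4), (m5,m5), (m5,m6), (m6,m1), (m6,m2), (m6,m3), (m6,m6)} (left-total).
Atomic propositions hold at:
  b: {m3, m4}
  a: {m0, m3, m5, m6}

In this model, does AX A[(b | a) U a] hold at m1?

Sat(b | a) = {m0, m3, m4, m5, m6}
A[(b | a) U a]: least fixpoint, start Z0 = Sat(a) = {m0, m3, m5, m6}, add states in Sat(b | a) with every successor in Z. Already a fixed point.
Sat(A[(b | a) U a]) = {m0, m3, m5, m6}
Sat(AX A[(b | a) U a]) = {s : every successor in {m0, m3, m5, m6}} = {m1}
m1 ∈ Sat(AX A[(b | a) U a]) = {m1}, so the formula holds at m1.

Yes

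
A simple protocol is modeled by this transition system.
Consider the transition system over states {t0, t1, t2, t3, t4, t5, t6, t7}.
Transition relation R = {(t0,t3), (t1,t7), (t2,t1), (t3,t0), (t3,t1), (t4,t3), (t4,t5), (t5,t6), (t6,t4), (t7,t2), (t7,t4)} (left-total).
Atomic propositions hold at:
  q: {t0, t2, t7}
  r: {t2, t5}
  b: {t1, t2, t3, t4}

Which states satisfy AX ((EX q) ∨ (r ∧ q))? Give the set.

Sat(EX q) = {s : some successor in {t0, t2, t7}} = {t1, t3, t7}
Sat(r ∧ q) = {t2}
Sat((EX q) ∨ (r ∧ q)) = {t1, t2, t3, t7}
Sat(AX ((EX q) ∨ (r ∧ q))) = {s : every successor in {t1, t2, t3, t7}} = {t0, t1, t2}

{t0, t1, t2}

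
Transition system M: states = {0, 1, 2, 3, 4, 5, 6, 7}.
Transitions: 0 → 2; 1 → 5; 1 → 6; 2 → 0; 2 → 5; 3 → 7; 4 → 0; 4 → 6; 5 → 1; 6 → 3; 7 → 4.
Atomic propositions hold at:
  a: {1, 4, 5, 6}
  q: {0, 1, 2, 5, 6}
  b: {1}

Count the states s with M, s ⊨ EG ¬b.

Sat(¬b) = {0, 2, 3, 4, 5, 6, 7}
EG ¬b: greatest fixpoint, start Z0 = {0, 2, 3, 4, 5, 6, 7}, keep only states in Sat with some successor in Z. Z1 = {0, 2, 3, 4, 6, 7}; fixed.
Sat(EG ¬b) = {0, 2, 3, 4, 6, 7}
|Sat(EG ¬b)| = |{0, 2, 3, 4, 6, 7}| = 6.

6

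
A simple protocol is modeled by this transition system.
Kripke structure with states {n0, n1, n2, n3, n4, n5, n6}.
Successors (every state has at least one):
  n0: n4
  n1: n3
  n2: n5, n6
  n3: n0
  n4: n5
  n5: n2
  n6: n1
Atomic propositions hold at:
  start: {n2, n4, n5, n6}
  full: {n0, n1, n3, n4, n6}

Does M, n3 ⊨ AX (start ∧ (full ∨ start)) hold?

Sat(full ∨ start) = {n0, n1, n2, n3, n4, n5, n6}
Sat(start ∧ (full ∨ start)) = {n2, n4, n5, n6}
Sat(AX (start ∧ (full ∨ start))) = {s : every successor in {n2, n4, n5, n6}} = {n0, n2, n4, n5}
n3 ∉ Sat(AX (start ∧ (full ∨ start))) = {n0, n2, n4, n5}, so the formula does not hold at n3.

No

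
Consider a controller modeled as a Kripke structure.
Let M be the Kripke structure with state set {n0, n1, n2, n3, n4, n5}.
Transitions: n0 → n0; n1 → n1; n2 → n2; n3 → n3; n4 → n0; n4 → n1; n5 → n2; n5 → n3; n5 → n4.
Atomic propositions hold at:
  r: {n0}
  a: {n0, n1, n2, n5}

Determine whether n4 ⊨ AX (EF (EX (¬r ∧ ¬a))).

No

Sat(¬r) = {n1, n2, n3, n4, n5}
Sat(¬a) = {n3, n4}
Sat(¬r ∧ ¬a) = {n3, n4}
Sat(EX (¬r ∧ ¬a)) = {s : some successor in {n3, n4}} = {n3, n5}
EF (EX (¬r ∧ ¬a)): least fixpoint, start Z0 = {n3, n5}, add states with some successor in Z. Already a fixed point.
Sat(EF (EX (¬r ∧ ¬a))) = {n3, n5}
Sat(AX (EF (EX (¬r ∧ ¬a)))) = {s : every successor in {n3, n5}} = {n3}
n4 ∉ Sat(AX (EF (EX (¬r ∧ ¬a)))) = {n3}, so the formula does not hold at n4.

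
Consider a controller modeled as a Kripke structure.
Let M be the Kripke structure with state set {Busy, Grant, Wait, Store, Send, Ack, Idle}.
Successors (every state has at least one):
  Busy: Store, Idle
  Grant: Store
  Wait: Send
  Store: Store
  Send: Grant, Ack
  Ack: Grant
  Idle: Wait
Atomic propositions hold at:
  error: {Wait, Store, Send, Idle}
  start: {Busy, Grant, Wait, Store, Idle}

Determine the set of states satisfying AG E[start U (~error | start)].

{Grant, Store, Ack}

Sat(~error) = {Busy, Grant, Ack}
Sat(~error | start) = {Busy, Grant, Wait, Store, Ack, Idle}
E[start U (~error | start)]: least fixpoint, start Z0 = Sat((~error | start)) = {Busy, Grant, Wait, Store, Ack, Idle}, add states in Sat(start) with some successor in Z. Already a fixed point.
Sat(E[start U (~error | start)]) = {Busy, Grant, Wait, Store, Ack, Idle}
AG E[start U (~error | start)]: greatest fixpoint, start Z0 = {Busy, Grant, Wait, Store, Ack, Idle}, keep only states in Sat with every successor in Z. Z1 = {Busy, Grant, Store, Ack, Idle}; Z2 = {Busy, Grant, Store, Ack}; Z3 = {Grant, Store, Ack}; fixed.
Sat(AG E[start U (~error | start)]) = {Grant, Store, Ack}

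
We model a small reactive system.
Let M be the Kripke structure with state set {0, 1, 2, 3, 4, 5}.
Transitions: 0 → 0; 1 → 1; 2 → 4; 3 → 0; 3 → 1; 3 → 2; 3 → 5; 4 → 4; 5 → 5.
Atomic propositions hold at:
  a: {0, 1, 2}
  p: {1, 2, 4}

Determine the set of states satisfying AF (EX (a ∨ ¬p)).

Sat(¬p) = {0, 3, 5}
Sat(a ∨ ¬p) = {0, 1, 2, 3, 5}
Sat(EX (a ∨ ¬p)) = {s : some successor in {0, 1, 2, 3, 5}} = {0, 1, 3, 5}
AF (EX (a ∨ ¬p)): least fixpoint, start Z0 = {0, 1, 3, 5}, add states with every successor in Z. Already a fixed point.
Sat(AF (EX (a ∨ ¬p))) = {0, 1, 3, 5}

{0, 1, 3, 5}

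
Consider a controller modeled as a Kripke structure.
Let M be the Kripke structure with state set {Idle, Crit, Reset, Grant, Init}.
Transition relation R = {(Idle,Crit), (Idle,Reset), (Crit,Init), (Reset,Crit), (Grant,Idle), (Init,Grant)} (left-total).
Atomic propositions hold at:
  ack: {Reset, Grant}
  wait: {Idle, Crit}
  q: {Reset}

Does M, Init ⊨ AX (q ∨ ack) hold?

Yes

Sat(q ∨ ack) = {Reset, Grant}
Sat(AX (q ∨ ack)) = {s : every successor in {Reset, Grant}} = {Init}
Init ∈ Sat(AX (q ∨ ack)) = {Init}, so the formula holds at Init.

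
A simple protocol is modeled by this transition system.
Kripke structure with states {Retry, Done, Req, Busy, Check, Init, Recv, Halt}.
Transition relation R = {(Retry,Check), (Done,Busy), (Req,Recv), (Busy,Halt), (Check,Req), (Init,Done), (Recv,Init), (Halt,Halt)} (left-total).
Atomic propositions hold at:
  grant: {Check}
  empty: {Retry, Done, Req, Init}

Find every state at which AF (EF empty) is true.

{Retry, Done, Req, Check, Init, Recv}

EF empty: least fixpoint, start Z0 = {Retry, Done, Req, Init}, add states with some successor in Z. Z1 = {Retry, Done, Req, Check, Init, Recv}; fixed.
Sat(EF empty) = {Retry, Done, Req, Check, Init, Recv}
AF (EF empty): least fixpoint, start Z0 = {Retry, Done, Req, Check, Init, Recv}, add states with every successor in Z. Already a fixed point.
Sat(AF (EF empty)) = {Retry, Done, Req, Check, Init, Recv}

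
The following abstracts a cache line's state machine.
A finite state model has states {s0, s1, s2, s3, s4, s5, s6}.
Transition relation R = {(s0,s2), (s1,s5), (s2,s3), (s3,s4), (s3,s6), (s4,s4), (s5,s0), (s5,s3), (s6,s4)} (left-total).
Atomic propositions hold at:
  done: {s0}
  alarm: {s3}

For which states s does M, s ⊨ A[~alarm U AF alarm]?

{s0, s1, s2, s3, s5}

Sat(~alarm) = {s0, s1, s2, s4, s5, s6}
AF alarm: least fixpoint, start Z0 = {s3}, add states with every successor in Z. Z1 = {s2, s3}; Z2 = {s0, s2, s3}; Z3 = {s0, s2, s3, s5}; Z4 = {s0, s1, s2, s3, s5}; fixed.
Sat(AF alarm) = {s0, s1, s2, s3, s5}
A[~alarm U AF alarm]: least fixpoint, start Z0 = Sat(AF alarm) = {s0, s1, s2, s3, s5}, add states in Sat(~alarm) with every successor in Z. Already a fixed point.
Sat(A[~alarm U AF alarm]) = {s0, s1, s2, s3, s5}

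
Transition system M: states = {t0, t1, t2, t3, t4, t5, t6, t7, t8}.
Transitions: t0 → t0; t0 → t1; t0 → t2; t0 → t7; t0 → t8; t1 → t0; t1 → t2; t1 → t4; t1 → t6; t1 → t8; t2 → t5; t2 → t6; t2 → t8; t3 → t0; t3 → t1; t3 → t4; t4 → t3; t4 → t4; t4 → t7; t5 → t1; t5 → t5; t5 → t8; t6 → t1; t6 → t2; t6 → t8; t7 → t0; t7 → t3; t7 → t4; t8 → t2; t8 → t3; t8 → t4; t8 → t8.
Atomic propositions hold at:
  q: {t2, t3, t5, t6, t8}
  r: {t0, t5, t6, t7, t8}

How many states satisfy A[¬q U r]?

5

Sat(¬q) = {t0, t1, t4, t7}
A[¬q U r]: least fixpoint, start Z0 = Sat(r) = {t0, t5, t6, t7, t8}, add states in Sat(¬q) with every successor in Z. Already a fixed point.
Sat(A[¬q U r]) = {t0, t5, t6, t7, t8}
|Sat(A[¬q U r])| = |{t0, t5, t6, t7, t8}| = 5.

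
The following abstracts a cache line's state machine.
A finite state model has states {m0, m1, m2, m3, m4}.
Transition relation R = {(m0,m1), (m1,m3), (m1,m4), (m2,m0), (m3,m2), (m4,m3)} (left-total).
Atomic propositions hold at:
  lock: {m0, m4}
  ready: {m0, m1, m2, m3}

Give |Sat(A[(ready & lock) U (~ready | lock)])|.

2

Sat(ready & lock) = {m0}
Sat(~ready) = {m4}
Sat(~ready | lock) = {m0, m4}
A[(ready & lock) U (~ready | lock)]: least fixpoint, start Z0 = Sat((~ready | lock)) = {m0, m4}, add states in Sat(ready & lock) with every successor in Z. Already a fixed point.
Sat(A[(ready & lock) U (~ready | lock)]) = {m0, m4}
|Sat(A[(ready & lock) U (~ready | lock)])| = |{m0, m4}| = 2.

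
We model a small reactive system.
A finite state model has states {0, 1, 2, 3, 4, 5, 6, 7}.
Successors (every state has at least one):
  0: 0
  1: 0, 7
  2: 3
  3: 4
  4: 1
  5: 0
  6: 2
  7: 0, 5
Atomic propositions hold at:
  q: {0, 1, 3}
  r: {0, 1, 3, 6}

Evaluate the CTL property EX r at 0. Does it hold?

Yes

Sat(EX r) = {s : some successor in {0, 1, 3, 6}} = {0, 1, 2, 4, 5, 7}
0 ∈ Sat(EX r) = {0, 1, 2, 4, 5, 7}, so the formula holds at 0.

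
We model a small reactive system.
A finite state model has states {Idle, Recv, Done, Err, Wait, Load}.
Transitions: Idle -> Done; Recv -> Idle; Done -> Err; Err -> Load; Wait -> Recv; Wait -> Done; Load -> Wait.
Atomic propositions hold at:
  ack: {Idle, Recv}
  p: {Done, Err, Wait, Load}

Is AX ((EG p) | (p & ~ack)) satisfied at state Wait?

EG p: greatest fixpoint, start Z0 = {Done, Err, Wait, Load}, keep only states in Sat with some successor in Z. Already a fixed point.
Sat(EG p) = {Done, Err, Wait, Load}
Sat(~ack) = {Done, Err, Wait, Load}
Sat(p & ~ack) = {Done, Err, Wait, Load}
Sat((EG p) | (p & ~ack)) = {Done, Err, Wait, Load}
Sat(AX ((EG p) | (p & ~ack))) = {s : every successor in {Done, Err, Wait, Load}} = {Idle, Done, Err, Load}
Wait ∉ Sat(AX ((EG p) | (p & ~ack))) = {Idle, Done, Err, Load}, so the formula does not hold at Wait.

No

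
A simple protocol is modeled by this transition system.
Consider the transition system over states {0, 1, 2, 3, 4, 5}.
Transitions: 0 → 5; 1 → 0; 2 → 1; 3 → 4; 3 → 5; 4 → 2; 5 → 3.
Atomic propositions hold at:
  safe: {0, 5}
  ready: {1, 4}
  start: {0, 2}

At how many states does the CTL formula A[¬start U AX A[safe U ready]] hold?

Sat(¬start) = {1, 3, 4, 5}
A[safe U ready]: least fixpoint, start Z0 = Sat(ready) = {1, 4}, add states in Sat(safe) with every successor in Z. Already a fixed point.
Sat(A[safe U ready]) = {1, 4}
Sat(AX A[safe U ready]) = {s : every successor in {1, 4}} = {2}
A[¬start U AX A[safe U ready]]: least fixpoint, start Z0 = Sat(AX A[safe U ready]) = {2}, add states in Sat(¬start) with every successor in Z. Z1 = {2, 4}; fixed.
Sat(A[¬start U AX A[safe U ready]]) = {2, 4}
|Sat(A[¬start U AX A[safe U ready]])| = |{2, 4}| = 2.

2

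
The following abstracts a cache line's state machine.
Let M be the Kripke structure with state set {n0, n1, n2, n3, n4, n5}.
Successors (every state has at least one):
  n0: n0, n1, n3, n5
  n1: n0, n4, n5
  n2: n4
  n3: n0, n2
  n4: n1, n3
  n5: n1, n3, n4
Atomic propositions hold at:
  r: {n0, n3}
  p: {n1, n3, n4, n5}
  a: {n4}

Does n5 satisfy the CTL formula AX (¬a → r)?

Sat(¬a) = {n0, n1, n2, n3, n5}
Sat(¬a → r) = {n0, n3, n4}
Sat(AX (¬a → r)) = {s : every successor in {n0, n3, n4}} = {n2}
n5 ∉ Sat(AX (¬a → r)) = {n2}, so the formula does not hold at n5.

No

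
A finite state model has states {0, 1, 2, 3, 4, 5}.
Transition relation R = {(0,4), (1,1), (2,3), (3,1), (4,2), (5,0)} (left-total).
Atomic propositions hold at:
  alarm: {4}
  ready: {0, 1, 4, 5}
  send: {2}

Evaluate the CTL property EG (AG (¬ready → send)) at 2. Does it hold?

Sat(¬ready) = {2, 3}
Sat(¬ready → send) = {0, 1, 2, 4, 5}
AG (¬ready → send): greatest fixpoint, start Z0 = {0, 1, 2, 4, 5}, keep only states in Sat with every successor in Z. Z1 = {0, 1, 4, 5}; Z2 = {0, 1, 5}; Z3 = {1, 5}; Z4 = {1}; fixed.
Sat(AG (¬ready → send)) = {1}
EG (AG (¬ready → send)): greatest fixpoint, start Z0 = {1}, keep only states in Sat with some successor in Z. Already a fixed point.
Sat(EG (AG (¬ready → send))) = {1}
2 ∉ Sat(EG (AG (¬ready → send))) = {1}, so the formula does not hold at 2.

No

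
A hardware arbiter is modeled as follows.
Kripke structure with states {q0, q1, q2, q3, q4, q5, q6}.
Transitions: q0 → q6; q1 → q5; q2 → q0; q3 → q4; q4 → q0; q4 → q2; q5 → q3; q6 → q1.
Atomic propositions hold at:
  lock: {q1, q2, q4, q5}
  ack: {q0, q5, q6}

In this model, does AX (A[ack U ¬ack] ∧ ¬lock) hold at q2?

Yes

Sat(¬ack) = {q1, q2, q3, q4}
A[ack U ¬ack]: least fixpoint, start Z0 = Sat(¬ack) = {q1, q2, q3, q4}, add states in Sat(ack) with every successor in Z. Z1 = {q1, q2, q3, q4, q5, q6}; Z2 = {q0, q1, q2, q3, q4, q5, q6}; fixed.
Sat(A[ack U ¬ack]) = {q0, q1, q2, q3, q4, q5, q6}
Sat(¬lock) = {q0, q3, q6}
Sat(A[ack U ¬ack] ∧ ¬lock) = {q0, q3, q6}
Sat(AX (A[ack U ¬ack] ∧ ¬lock)) = {s : every successor in {q0, q3, q6}} = {q0, q2, q5}
q2 ∈ Sat(AX (A[ack U ¬ack] ∧ ¬lock)) = {q0, q2, q5}, so the formula holds at q2.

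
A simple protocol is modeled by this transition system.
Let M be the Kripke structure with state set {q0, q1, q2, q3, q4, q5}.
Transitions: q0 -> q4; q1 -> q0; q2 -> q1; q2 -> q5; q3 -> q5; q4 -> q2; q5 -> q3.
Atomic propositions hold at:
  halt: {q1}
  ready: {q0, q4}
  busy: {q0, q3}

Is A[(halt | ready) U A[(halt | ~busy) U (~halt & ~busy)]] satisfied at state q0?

Sat(halt | ready) = {q0, q1, q4}
Sat(~busy) = {q1, q2, q4, q5}
Sat(halt | ~busy) = {q1, q2, q4, q5}
Sat(~halt) = {q0, q2, q3, q4, q5}
Sat(~halt & ~busy) = {q2, q4, q5}
A[(halt | ~busy) U (~halt & ~busy)]: least fixpoint, start Z0 = Sat((~halt & ~busy)) = {q2, q4, q5}, add states in Sat(halt | ~busy) with every successor in Z. Already a fixed point.
Sat(A[(halt | ~busy) U (~halt & ~busy)]) = {q2, q4, q5}
A[(halt | ready) U A[(halt | ~busy) U (~halt & ~busy)]]: least fixpoint, start Z0 = Sat(A[(halt | ~busy) U (~halt & ~busy)]) = {q2, q4, q5}, add states in Sat(halt | ready) with every successor in Z. Z1 = {q0, q2, q4, q5}; Z2 = {q0, q1, q2, q4, q5}; fixed.
Sat(A[(halt | ready) U A[(halt | ~busy) U (~halt & ~busy)]]) = {q0, q1, q2, q4, q5}
q0 ∈ Sat(A[(halt | ready) U A[(halt | ~busy) U (~halt & ~busy)]]) = {q0, q1, q2, q4, q5}, so the formula holds at q0.

Yes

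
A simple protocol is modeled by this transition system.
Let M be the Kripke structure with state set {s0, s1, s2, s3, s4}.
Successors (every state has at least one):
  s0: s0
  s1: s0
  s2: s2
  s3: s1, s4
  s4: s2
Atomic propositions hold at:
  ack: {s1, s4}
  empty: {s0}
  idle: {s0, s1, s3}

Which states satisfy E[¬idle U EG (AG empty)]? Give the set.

Sat(¬idle) = {s2, s4}
AG empty: greatest fixpoint, start Z0 = {s0}, keep only states in Sat with every successor in Z. Already a fixed point.
Sat(AG empty) = {s0}
EG (AG empty): greatest fixpoint, start Z0 = {s0}, keep only states in Sat with some successor in Z. Already a fixed point.
Sat(EG (AG empty)) = {s0}
E[¬idle U EG (AG empty)]: least fixpoint, start Z0 = Sat(EG (AG empty)) = {s0}, add states in Sat(¬idle) with some successor in Z. Already a fixed point.
Sat(E[¬idle U EG (AG empty)]) = {s0}

{s0}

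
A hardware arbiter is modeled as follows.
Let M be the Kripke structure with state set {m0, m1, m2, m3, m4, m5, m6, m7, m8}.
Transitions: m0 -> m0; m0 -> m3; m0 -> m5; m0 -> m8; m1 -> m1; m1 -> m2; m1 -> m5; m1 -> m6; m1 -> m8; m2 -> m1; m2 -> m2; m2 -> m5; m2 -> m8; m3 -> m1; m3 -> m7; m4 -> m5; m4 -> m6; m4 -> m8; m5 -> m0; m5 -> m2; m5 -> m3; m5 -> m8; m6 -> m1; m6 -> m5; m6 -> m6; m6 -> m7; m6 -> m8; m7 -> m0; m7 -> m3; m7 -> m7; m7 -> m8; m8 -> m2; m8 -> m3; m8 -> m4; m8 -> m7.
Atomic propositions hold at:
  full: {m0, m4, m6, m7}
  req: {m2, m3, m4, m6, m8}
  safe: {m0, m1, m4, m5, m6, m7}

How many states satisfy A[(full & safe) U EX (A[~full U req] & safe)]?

4

Sat(full & safe) = {m0, m4, m6, m7}
Sat(~full) = {m1, m2, m3, m5, m8}
A[~full U req]: least fixpoint, start Z0 = Sat(req) = {m2, m3, m4, m6, m8}, add states in Sat(~full) with every successor in Z. Already a fixed point.
Sat(A[~full U req]) = {m2, m3, m4, m6, m8}
Sat(A[~full U req] & safe) = {m4, m6}
Sat(EX (A[~full U req] & safe)) = {s : some successor in {m4, m6}} = {m1, m4, m6, m8}
A[(full & safe) U EX (A[~full U req] & safe)]: least fixpoint, start Z0 = Sat(EX (A[~full U req] & safe)) = {m1, m4, m6, m8}, add states in Sat(full & safe) with every successor in Z. Already a fixed point.
Sat(A[(full & safe) U EX (A[~full U req] & safe)]) = {m1, m4, m6, m8}
|Sat(A[(full & safe) U EX (A[~full U req] & safe)])| = |{m1, m4, m6, m8}| = 4.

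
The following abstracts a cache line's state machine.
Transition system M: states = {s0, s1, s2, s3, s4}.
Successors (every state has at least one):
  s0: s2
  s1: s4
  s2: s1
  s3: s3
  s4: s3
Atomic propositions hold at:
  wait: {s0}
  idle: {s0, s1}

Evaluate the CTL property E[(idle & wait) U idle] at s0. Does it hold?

Yes

Sat(idle & wait) = {s0}
E[(idle & wait) U idle]: least fixpoint, start Z0 = Sat(idle) = {s0, s1}, add states in Sat(idle & wait) with some successor in Z. Already a fixed point.
Sat(E[(idle & wait) U idle]) = {s0, s1}
s0 ∈ Sat(E[(idle & wait) U idle]) = {s0, s1}, so the formula holds at s0.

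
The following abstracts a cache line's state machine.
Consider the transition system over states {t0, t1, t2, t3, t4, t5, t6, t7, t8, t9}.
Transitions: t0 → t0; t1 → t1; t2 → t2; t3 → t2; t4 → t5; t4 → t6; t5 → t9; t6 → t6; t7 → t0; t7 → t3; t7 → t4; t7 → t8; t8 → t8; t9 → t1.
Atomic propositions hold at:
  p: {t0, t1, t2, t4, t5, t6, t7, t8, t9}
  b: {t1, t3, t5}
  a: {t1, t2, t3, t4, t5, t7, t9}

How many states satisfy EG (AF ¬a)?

Sat(¬a) = {t0, t6, t8}
AF ¬a: least fixpoint, start Z0 = {t0, t6, t8}, add states with every successor in Z. Already a fixed point.
Sat(AF ¬a) = {t0, t6, t8}
EG (AF ¬a): greatest fixpoint, start Z0 = {t0, t6, t8}, keep only states in Sat with some successor in Z. Already a fixed point.
Sat(EG (AF ¬a)) = {t0, t6, t8}
|Sat(EG (AF ¬a))| = |{t0, t6, t8}| = 3.

3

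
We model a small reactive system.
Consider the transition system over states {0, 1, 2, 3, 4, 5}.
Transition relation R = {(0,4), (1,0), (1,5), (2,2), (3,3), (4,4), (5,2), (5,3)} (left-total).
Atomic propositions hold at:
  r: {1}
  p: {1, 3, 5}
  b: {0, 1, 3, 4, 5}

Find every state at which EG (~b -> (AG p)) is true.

Sat(~b) = {2}
AG p: greatest fixpoint, start Z0 = {1, 3, 5}, keep only states in Sat with every successor in Z. Z1 = {3}; fixed.
Sat(AG p) = {3}
Sat(~b -> (AG p)) = {0, 1, 3, 4, 5}
EG (~b -> (AG p)): greatest fixpoint, start Z0 = {0, 1, 3, 4, 5}, keep only states in Sat with some successor in Z. Already a fixed point.
Sat(EG (~b -> (AG p))) = {0, 1, 3, 4, 5}

{0, 1, 3, 4, 5}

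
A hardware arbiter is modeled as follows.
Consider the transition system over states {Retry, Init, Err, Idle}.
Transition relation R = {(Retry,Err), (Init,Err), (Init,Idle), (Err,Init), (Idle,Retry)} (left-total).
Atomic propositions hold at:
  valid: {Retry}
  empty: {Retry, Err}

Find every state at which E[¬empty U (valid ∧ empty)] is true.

Sat(¬empty) = {Init, Idle}
Sat(valid ∧ empty) = {Retry}
E[¬empty U (valid ∧ empty)]: least fixpoint, start Z0 = Sat((valid ∧ empty)) = {Retry}, add states in Sat(¬empty) with some successor in Z. Z1 = {Retry, Idle}; Z2 = {Retry, Init, Idle}; fixed.
Sat(E[¬empty U (valid ∧ empty)]) = {Retry, Init, Idle}

{Retry, Init, Idle}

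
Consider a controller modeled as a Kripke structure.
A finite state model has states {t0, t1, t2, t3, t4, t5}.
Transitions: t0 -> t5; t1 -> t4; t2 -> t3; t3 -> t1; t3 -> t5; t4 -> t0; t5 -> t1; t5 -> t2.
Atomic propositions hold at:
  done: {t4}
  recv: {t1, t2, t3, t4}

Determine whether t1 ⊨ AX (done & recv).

Sat(done & recv) = {t4}
Sat(AX (done & recv)) = {s : every successor in {t4}} = {t1}
t1 ∈ Sat(AX (done & recv)) = {t1}, so the formula holds at t1.

Yes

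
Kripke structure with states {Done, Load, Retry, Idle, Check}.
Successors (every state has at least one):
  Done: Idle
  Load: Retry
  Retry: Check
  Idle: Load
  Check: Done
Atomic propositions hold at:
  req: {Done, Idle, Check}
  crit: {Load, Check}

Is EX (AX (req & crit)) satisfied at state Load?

Yes

Sat(req & crit) = {Check}
Sat(AX (req & crit)) = {s : every successor in {Check}} = {Retry}
Sat(EX (AX (req & crit))) = {s : some successor in {Retry}} = {Load}
Load ∈ Sat(EX (AX (req & crit))) = {Load}, so the formula holds at Load.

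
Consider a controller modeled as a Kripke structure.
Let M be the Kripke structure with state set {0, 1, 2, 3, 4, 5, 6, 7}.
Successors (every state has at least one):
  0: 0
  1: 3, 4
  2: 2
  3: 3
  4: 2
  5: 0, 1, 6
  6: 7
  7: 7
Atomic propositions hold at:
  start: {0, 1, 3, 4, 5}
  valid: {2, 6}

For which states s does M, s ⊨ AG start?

AG start: greatest fixpoint, start Z0 = {0, 1, 3, 4, 5}, keep only states in Sat with every successor in Z. Z1 = {0, 1, 3}; Z2 = {0, 3}; fixed.
Sat(AG start) = {0, 3}

{0, 3}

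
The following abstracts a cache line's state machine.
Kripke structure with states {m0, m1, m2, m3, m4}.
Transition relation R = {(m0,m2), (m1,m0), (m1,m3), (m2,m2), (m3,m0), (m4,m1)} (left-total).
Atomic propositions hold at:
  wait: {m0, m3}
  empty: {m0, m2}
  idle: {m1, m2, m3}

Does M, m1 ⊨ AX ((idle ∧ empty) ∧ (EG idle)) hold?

No

Sat(idle ∧ empty) = {m2}
EG idle: greatest fixpoint, start Z0 = {m1, m2, m3}, keep only states in Sat with some successor in Z. Z1 = {m1, m2}; Z2 = {m2}; fixed.
Sat(EG idle) = {m2}
Sat((idle ∧ empty) ∧ (EG idle)) = {m2}
Sat(AX ((idle ∧ empty) ∧ (EG idle))) = {s : every successor in {m2}} = {m0, m2}
m1 ∉ Sat(AX ((idle ∧ empty) ∧ (EG idle))) = {m0, m2}, so the formula does not hold at m1.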